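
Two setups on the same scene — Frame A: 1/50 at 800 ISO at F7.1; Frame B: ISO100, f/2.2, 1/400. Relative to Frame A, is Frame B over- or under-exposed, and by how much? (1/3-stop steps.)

2 2/3 stops darker

Aperture: f/7.1 → f/6.3 → f/5.6 → f/5 → f/4.5 → f/4 → f/3.5 → f/3.2 → f/2.8 → f/2.5 → f/2.2 — 3 1/3 stops wider (brighter).
Shutter speed: 1/50 → 1/60 → 1/80 → 1/100 → 1/125 → 1/160 → 1/200 → 1/250 → 1/320 → 1/400 — 3 stops faster (darker).
ISO: 800 → 640 → 500 → 400 → 320 → 250 → 200 → 160 → 125 → 100 — 3 stops dropped (darker).
Net: +3 1/3 −3 −3 = −2 2/3 stops.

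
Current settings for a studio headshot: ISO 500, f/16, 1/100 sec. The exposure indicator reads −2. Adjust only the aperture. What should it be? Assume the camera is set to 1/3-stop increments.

Underexposed by 2 stops → need 2 stops brighter.
Aperture: f/16 → f/14 → f/13 → f/11 → f/10 → f/9 → f/8.

f/8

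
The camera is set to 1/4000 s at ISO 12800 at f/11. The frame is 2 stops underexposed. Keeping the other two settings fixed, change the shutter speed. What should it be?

Underexposed by 2 stops → need 2 stops brighter.
Shutter speed: 1/4000 → 1/2000 → 1/1000.

1/1000s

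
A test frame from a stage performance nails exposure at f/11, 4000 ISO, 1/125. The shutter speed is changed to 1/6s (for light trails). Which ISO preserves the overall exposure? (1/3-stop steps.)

Shutter speed: 1/125 → 1/100 → 1/80 → 1/60 → 1/50 → 1/40 → 1/30 → 1/25 → 1/20 → 1/15 → 1/13 → 1/10 → 1/8 → 1/6 — 4 1/3 stops longer (brighter).
Need 4 1/3 stops darker from the ISO: 4000 → 3200 → 2500 → 2000 → 1600 → 1250 → 1000 → 800 → 640 → 500 → 400 → 320 → 250 → 200.

ISO 200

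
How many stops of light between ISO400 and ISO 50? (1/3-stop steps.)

3 stops

400 → 320 → 250 → 200 → 160 → 125 → 100 → 80 → 64 → 50 — count the steps: 9 third-stops = 3 stops.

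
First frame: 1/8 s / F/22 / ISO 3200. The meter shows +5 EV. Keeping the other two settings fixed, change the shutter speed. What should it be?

Overexposed by 5 stops → need 5 stops darker.
Shutter speed: 1/8 → 1/15 → 1/30 → 1/60 → 1/125 → 1/250.

1/250s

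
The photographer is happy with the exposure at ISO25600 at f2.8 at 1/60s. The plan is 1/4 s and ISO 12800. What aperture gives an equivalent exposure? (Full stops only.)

Shutter speed: 1/60 → 1/30 → 1/15 → 1/8 → 1/4 — 4 stops longer (brighter).
ISO: 25600 → 12800 — 1 stop lower (darker).
Net change so far: 3 stops brighter. Offset with the aperture: f/2.8 → f/4 → f/5.6 → f/8.

f/8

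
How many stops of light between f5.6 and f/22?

f/5.6 → f/8 → f/11 → f/16 → f/22 — count the steps: 4 stops.

4 stops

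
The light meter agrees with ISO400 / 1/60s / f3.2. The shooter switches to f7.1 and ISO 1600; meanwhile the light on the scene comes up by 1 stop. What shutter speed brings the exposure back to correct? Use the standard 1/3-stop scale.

1/100s

Scene light: 1 stop brighter.
Aperture: f/3.2 → f/3.5 → f/4 → f/4.5 → f/5 → f/5.6 → f/6.3 → f/7.1 — 2 1/3 stops narrower (darker).
ISO: 400 → 500 → 640 → 800 → 1000 → 1250 → 1600 — 2 stops raised (brighter).
Net so far: 2/3 stop brighter. Shutter speed: 1/60 → 1/80 → 1/100.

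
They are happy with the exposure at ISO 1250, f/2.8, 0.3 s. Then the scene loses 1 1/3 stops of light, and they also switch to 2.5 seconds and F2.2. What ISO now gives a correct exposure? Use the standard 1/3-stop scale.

ISO 250

Scene light: 1 1/3 stops darker.
Shutter speed: 0.3 → 0.4 → 0.5 → 0.6 → 0.8 → 1 → 1.3 → 1.6 → 2 → 2.5 — 3 stops slower (brighter).
Aperture: f/2.8 → f/2.5 → f/2.2 — 2/3 stop wider (brighter).
Net so far: 2 1/3 stops brighter. ISO: 1250 → 1000 → 800 → 640 → 500 → 400 → 320 → 250.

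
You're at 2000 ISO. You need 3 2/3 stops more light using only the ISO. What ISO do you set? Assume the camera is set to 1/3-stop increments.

ISO: 2000 → 2500 → 3200 → 4000 → 5000 → 6400 → 8000 → 10000 → 12800 → 16000 → 20000 → 25600 — 3 2/3 stops higher (brighter).

ISO 25600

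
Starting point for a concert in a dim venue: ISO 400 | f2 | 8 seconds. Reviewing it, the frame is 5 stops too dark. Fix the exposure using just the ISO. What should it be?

ISO 12800

Underexposed by 5 stops → need 5 stops brighter.
ISO: 400 → 800 → 1600 → 3200 → 6400 → 12800.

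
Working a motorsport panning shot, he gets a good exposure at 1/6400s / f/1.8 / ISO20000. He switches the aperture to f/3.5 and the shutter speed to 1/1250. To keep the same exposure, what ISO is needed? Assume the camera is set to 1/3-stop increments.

ISO 16000

Aperture: f/1.8 → f/2 → f/2.2 → f/2.5 → f/2.8 → f/3.2 → f/3.5 — 2 stops smaller aperture (darker).
Shutter speed: 1/6400 → 1/5000 → 1/4000 → 1/3200 → 1/2500 → 1/2000 → 1/1600 → 1/1250 — 2 1/3 stops slower (brighter).
Net change so far: 1/3 stop brighter. Offset with the ISO: 20000 → 16000.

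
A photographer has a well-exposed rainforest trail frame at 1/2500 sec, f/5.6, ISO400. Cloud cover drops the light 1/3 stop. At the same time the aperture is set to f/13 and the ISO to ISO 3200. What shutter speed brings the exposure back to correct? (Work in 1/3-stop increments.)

Scene light: 1/3 stop darker.
Aperture: f/5.6 → f/6.3 → f/7.1 → f/8 → f/9 → f/10 → f/11 → f/13 — 2 1/3 stops smaller aperture (darker).
ISO: 400 → 500 → 640 → 800 → 1000 → 1250 → 1600 → 2000 → 2500 → 3200 — 3 stops raised (brighter).
Net so far: 1/3 stop brighter. Shutter speed: 1/2500 → 1/3200.

1/3200s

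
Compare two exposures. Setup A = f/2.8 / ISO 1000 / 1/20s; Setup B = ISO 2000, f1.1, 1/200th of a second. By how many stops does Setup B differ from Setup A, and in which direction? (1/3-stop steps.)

Aperture: f/2.8 → f/2.5 → f/2.2 → f/2 → f/1.8 → f/1.6 → f/1.4 → f/1.2 → f/1.1 — 2 2/3 stops opened up (brighter).
Shutter speed: 1/20 → 1/25 → 1/30 → 1/40 → 1/50 → 1/60 → 1/80 → 1/100 → 1/125 → 1/160 → 1/200 — 3 1/3 stops shorter (darker).
ISO: 1000 → 1250 → 1600 → 2000 — 1 stop raised (brighter).
Net: +2 2/3 −3 1/3 +1 = +1/3 stops.

1/3 stop brighter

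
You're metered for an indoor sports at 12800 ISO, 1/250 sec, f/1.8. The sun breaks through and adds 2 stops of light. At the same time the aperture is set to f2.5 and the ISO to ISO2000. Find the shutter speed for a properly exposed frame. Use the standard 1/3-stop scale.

Scene light: 2 stops brighter.
Aperture: f/1.8 → f/2 → f/2.2 → f/2.5 — 1 stop stopped down (darker).
ISO: 12800 → 10000 → 8000 → 6400 → 5000 → 4000 → 3200 → 2500 → 2000 — 2 2/3 stops lower (darker).
Net so far: 1 2/3 stops darker. Shutter speed: 1/250 → 1/200 → 1/160 → 1/125 → 1/100 → 1/80.

1/80s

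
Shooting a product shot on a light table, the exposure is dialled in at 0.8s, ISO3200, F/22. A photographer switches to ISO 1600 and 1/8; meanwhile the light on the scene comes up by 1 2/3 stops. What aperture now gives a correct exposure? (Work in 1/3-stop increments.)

Scene light: 1 2/3 stops brighter.
ISO: 3200 → 2500 → 2000 → 1600 — 1 stop dropped (darker).
Shutter speed: 0.8 → 0.6 → 0.5 → 0.4 → 0.3 → 1/4 → 1/5 → 1/6 → 1/8 — 2 2/3 stops faster (darker).
Net so far: 2 stops darker. Aperture: f/22 → f/20 → f/18 → f/16 → f/14 → f/13 → f/11.

f/11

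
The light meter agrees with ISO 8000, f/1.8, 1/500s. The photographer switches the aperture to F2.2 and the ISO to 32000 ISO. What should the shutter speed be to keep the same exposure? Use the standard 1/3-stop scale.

1/1250s

Aperture: f/1.8 → f/2 → f/2.2 — 2/3 stop narrower (darker).
ISO: 8000 → 10000 → 12800 → 16000 → 20000 → 25600 → 32000 — 2 stops raised (brighter).
Net change so far: 1 1/3 stops brighter. Offset with the shutter speed: 1/500 → 1/640 → 1/800 → 1/1000 → 1/1250.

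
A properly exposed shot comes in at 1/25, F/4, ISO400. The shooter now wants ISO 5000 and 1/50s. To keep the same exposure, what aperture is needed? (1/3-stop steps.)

ISO: 400 → 500 → 640 → 800 → 1000 → 1250 → 1600 → 2000 → 2500 → 3200 → 4000 → 5000 — 3 2/3 stops higher (brighter).
Shutter speed: 1/25 → 1/30 → 1/40 → 1/50 — 1 stop shorter (darker).
Net change so far: 2 2/3 stops brighter. Offset with the aperture: f/4 → f/4.5 → f/5 → f/5.6 → f/6.3 → f/7.1 → f/8 → f/9 → f/10.

f/10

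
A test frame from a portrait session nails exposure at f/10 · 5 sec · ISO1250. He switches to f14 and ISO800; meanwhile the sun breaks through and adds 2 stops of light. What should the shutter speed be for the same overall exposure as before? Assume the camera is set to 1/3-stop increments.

4 s

Scene light: 2 stops brighter.
Aperture: f/10 → f/11 → f/13 → f/14 — 1 stop smaller aperture (darker).
ISO: 1250 → 1000 → 800 — 2/3 stop lower (darker).
Net so far: 1/3 stop brighter. Shutter speed: 5 → 4.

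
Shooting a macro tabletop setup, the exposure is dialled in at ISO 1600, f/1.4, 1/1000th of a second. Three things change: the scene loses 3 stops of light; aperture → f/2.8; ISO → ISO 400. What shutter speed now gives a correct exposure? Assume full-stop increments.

Scene light: 3 stops darker.
Aperture: f/1.4 → f/2 → f/2.8 — 2 stops narrower (darker).
ISO: 1600 → 800 → 400 — 2 stops lower (darker).
Net so far: 7 stops darker. Shutter speed: 1/1000 → 1/500 → 1/250 → 1/125 → 1/60 → 1/30 → 1/15 → 1/8.

1/8s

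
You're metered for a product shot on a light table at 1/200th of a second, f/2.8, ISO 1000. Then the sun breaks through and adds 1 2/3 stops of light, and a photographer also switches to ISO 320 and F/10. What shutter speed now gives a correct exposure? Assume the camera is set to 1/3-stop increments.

1/15s

Scene light: 1 2/3 stops brighter.
ISO: 1000 → 800 → 640 → 500 → 400 → 320 — 1 2/3 stops lower (darker).
Aperture: f/2.8 → f/3.2 → f/3.5 → f/4 → f/4.5 → f/5 → f/5.6 → f/6.3 → f/7.1 → f/8 → f/9 → f/10 — 3 2/3 stops stopped down (darker).
Net so far: 3 2/3 stops darker. Shutter speed: 1/200 → 1/160 → 1/125 → 1/100 → 1/80 → 1/60 → 1/50 → 1/40 → 1/30 → 1/25 → 1/20 → 1/15.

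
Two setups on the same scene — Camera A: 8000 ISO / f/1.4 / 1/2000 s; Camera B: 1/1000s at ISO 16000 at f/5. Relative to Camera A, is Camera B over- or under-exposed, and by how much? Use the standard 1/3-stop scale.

Aperture: f/1.4 → f/1.6 → f/1.8 → f/2 → f/2.2 → f/2.5 → f/2.8 → f/3.2 → f/3.5 → f/4 → f/4.5 → f/5 — 3 2/3 stops stopped down (darker).
Shutter speed: 1/2000 → 1/1600 → 1/1250 → 1/1000 — 1 stop slower (brighter).
ISO: 8000 → 10000 → 12800 → 16000 — 1 stop higher (brighter).
Net: −3 2/3 +1 +1 = −1 2/3 stops.

1 2/3 stops darker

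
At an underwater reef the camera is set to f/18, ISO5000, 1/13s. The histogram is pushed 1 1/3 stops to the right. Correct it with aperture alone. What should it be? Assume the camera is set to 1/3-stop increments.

Overexposed by 1 1/3 stops → need 1 1/3 stops darker.
Aperture: f/18 → f/20 → f/22 → f/25 → f/29.

f/29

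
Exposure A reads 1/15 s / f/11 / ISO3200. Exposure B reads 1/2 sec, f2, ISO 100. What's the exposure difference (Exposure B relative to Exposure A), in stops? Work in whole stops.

3 stops brighter

Aperture: f/11 → f/8 → f/5.6 → f/4 → f/2.8 → f/2 — 5 stops opened up (brighter).
Shutter speed: 1/15 → 1/8 → 1/4 → 1/2 — 3 stops slower (brighter).
ISO: 3200 → 1600 → 800 → 400 → 200 → 100 — 5 stops dropped (darker).
Net: +5 +3 −5 = +3 stops.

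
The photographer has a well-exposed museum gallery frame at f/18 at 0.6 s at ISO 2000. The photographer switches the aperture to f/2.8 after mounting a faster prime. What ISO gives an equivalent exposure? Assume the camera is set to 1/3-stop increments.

ISO 50

Aperture: f/18 → f/16 → f/14 → f/13 → f/11 → f/10 → f/9 → f/8 → f/7.1 → f/6.3 → f/5.6 → f/5 → f/4.5 → f/4 → f/3.5 → f/3.2 → f/2.8 — 5 1/3 stops larger aperture (brighter).
Need 5 1/3 stops darker from the ISO: 2000 → 1600 → 1250 → 1000 → 800 → 640 → 500 → 400 → 320 → 250 → 200 → 160 → 125 → 100 → 80 → 64 → 50.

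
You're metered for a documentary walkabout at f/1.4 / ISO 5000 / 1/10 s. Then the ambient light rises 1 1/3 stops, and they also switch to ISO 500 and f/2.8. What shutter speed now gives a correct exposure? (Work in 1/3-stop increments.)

Scene light: 1 1/3 stops brighter.
ISO: 5000 → 4000 → 3200 → 2500 → 2000 → 1600 → 1250 → 1000 → 800 → 640 → 500 — 3 1/3 stops dropped (darker).
Aperture: f/1.4 → f/1.6 → f/1.8 → f/2 → f/2.2 → f/2.5 → f/2.8 — 2 stops stopped down (darker).
Net so far: 4 stops darker. Shutter speed: 1/10 → 1/8 → 1/6 → 1/5 → 1/4 → 0.3 → 0.4 → 0.5 → 0.6 → 0.8 → 1 → 1.3 → 1.6.

1.6 s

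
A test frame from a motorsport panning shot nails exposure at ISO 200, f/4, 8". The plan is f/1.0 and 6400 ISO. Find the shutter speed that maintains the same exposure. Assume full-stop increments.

Aperture: f/4 → f/2.8 → f/2 → f/1.4 → f/1.0 — 4 stops wider (brighter).
ISO: 200 → 400 → 800 → 1600 → 3200 → 6400 — 5 stops raised (brighter).
Net change so far: 9 stops brighter. Offset with the shutter speed: 8 → 4 → 2 → 1 → 1/2 → 1/4 → 1/8 → 1/15 → 1/30 → 1/60.

1/60s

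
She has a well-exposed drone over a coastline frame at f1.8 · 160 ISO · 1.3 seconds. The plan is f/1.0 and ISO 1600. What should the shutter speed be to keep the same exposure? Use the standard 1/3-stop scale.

Aperture: f/1.8 → f/1.6 → f/1.4 → f/1.2 → f/1.1 → f/1.0 — 1 2/3 stops opened up (brighter).
ISO: 160 → 200 → 250 → 320 → 400 → 500 → 640 → 800 → 1000 → 1250 → 1600 — 3 1/3 stops higher (brighter).
Net change so far: 5 stops brighter. Offset with the shutter speed: 1.3 → 1 → 0.8 → 0.6 → 0.5 → 0.4 → 0.3 → 1/4 → 1/5 → 1/6 → 1/8 → 1/10 → 1/13 → 1/15 → 1/20 → 1/25.

1/25s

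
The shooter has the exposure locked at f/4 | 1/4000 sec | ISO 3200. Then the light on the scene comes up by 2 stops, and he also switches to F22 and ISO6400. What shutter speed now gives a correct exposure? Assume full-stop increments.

Scene light: 2 stops brighter.
Aperture: f/4 → f/5.6 → f/8 → f/11 → f/16 → f/22 — 5 stops smaller aperture (darker).
ISO: 3200 → 6400 — 1 stop higher (brighter).
Net so far: 2 stops darker. Shutter speed: 1/4000 → 1/2000 → 1/1000.

1/1000s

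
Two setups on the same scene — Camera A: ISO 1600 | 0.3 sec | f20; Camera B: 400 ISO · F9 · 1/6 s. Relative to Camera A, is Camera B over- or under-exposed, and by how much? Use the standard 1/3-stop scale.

Aperture: f/20 → f/18 → f/16 → f/14 → f/13 → f/11 → f/10 → f/9 — 2 1/3 stops wider (brighter).
Shutter speed: 0.3 → 1/4 → 1/5 → 1/6 — 1 stop faster (darker).
ISO: 1600 → 1250 → 1000 → 800 → 640 → 500 → 400 — 2 stops dropped (darker).
Net: +2 1/3 −1 −2 = −2/3 stops.

2/3 stop darker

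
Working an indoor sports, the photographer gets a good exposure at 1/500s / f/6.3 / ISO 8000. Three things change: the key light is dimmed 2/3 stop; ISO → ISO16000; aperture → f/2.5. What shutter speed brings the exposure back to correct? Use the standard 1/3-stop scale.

Scene light: 2/3 stop darker.
ISO: 8000 → 10000 → 12800 → 16000 — 1 stop higher (brighter).
Aperture: f/6.3 → f/5.6 → f/5 → f/4.5 → f/4 → f/3.5 → f/3.2 → f/2.8 → f/2.5 — 2 2/3 stops larger aperture (brighter).
Net so far: 3 stops brighter. Shutter speed: 1/500 → 1/640 → 1/800 → 1/1000 → 1/1250 → 1/1600 → 1/2000 → 1/2500 → 1/3200 → 1/4000.

1/4000s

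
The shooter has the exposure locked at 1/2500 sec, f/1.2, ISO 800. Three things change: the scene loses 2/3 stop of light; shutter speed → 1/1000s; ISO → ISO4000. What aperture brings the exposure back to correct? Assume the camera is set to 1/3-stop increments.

Scene light: 2/3 stop darker.
Shutter speed: 1/2500 → 1/2000 → 1/1600 → 1/1250 → 1/1000 — 1 1/3 stops slower (brighter).
ISO: 800 → 1000 → 1250 → 1600 → 2000 → 2500 → 3200 → 4000 — 2 1/3 stops raised (brighter).
Net so far: 3 stops brighter. Aperture: f/1.2 → f/1.4 → f/1.6 → f/1.8 → f/2 → f/2.2 → f/2.5 → f/2.8 → f/3.2 → f/3.5.

f/3.5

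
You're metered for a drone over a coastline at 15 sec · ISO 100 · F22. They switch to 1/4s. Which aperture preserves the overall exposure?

f/2.8

Shutter speed: 15 → 8 → 4 → 2 → 1 → 1/2 → 1/4 — 6 stops faster (darker).
Need 6 stops brighter from the aperture: f/22 → f/16 → f/11 → f/8 → f/5.6 → f/4 → f/2.8.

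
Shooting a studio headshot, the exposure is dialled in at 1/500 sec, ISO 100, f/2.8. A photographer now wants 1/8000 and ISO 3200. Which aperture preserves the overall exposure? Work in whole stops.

Shutter speed: 1/500 → 1/1000 → 1/2000 → 1/4000 → 1/8000 — 4 stops faster (darker).
ISO: 100 → 200 → 400 → 800 → 1600 → 3200 — 5 stops raised (brighter).
Net change so far: 1 stop brighter. Offset with the aperture: f/2.8 → f/4.

f/4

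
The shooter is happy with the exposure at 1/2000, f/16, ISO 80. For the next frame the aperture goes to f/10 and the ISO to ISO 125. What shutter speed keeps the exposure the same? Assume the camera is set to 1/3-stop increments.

Aperture: f/16 → f/14 → f/13 → f/11 → f/10 — 1 1/3 stops larger aperture (brighter).
ISO: 80 → 100 → 125 — 2/3 stop higher (brighter).
Net change so far: 2 stops brighter. Offset with the shutter speed: 1/2000 → 1/2500 → 1/3200 → 1/4000 → 1/5000 → 1/6400 → 1/8000.

1/8000s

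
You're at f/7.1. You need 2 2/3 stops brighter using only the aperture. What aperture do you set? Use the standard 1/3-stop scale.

Aperture: f/7.1 → f/6.3 → f/5.6 → f/5 → f/4.5 → f/4 → f/3.5 → f/3.2 → f/2.8 — 2 2/3 stops wider (brighter).

f/2.8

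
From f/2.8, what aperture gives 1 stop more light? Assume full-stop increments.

f/2

Aperture: f/2.8 → f/2 — 1 stop larger aperture (brighter).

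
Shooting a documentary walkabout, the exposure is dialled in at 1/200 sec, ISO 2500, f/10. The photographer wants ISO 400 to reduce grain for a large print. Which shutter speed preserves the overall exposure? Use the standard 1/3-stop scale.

ISO: 2500 → 2000 → 1600 → 1250 → 1000 → 800 → 640 → 500 → 400 — 2 2/3 stops lower (darker).
Need 2 2/3 stops brighter from the shutter speed: 1/200 → 1/160 → 1/125 → 1/100 → 1/80 → 1/60 → 1/50 → 1/40 → 1/30.

1/30s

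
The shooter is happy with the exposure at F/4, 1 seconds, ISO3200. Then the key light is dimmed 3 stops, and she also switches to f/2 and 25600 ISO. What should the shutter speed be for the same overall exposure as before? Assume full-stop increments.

1/4s

Scene light: 3 stops darker.
Aperture: f/4 → f/2.8 → f/2 — 2 stops larger aperture (brighter).
ISO: 3200 → 6400 → 12800 → 25600 — 3 stops higher (brighter).
Net so far: 2 stops brighter. Shutter speed: 1 → 1/2 → 1/4.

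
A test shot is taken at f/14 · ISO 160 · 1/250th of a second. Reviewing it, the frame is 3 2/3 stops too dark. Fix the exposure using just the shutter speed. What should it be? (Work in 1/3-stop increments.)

Underexposed by 3 2/3 stops → need 3 2/3 stops brighter.
Shutter speed: 1/250 → 1/200 → 1/160 → 1/125 → 1/100 → 1/80 → 1/60 → 1/50 → 1/40 → 1/30 → 1/25 → 1/20.

1/20s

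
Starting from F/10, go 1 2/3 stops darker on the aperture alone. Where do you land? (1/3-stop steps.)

Aperture: f/10 → f/11 → f/13 → f/14 → f/16 → f/18 — 1 2/3 stops stopped down (darker).

f/18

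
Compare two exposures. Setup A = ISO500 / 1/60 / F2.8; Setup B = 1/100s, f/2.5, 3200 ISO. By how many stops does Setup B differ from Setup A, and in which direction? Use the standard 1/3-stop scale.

Aperture: f/2.8 → f/2.5 — 1/3 stop wider (brighter).
Shutter speed: 1/60 → 1/80 → 1/100 — 2/3 stop shorter (darker).
ISO: 500 → 640 → 800 → 1000 → 1250 → 1600 → 2000 → 2500 → 3200 — 2 2/3 stops higher (brighter).
Net: +1/3 −2/3 +2 2/3 = +2 1/3 stops.

2 1/3 stops brighter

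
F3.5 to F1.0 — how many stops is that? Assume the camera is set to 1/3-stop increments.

3 2/3 stops

f/3.5 → f/3.2 → f/2.8 → f/2.5 → f/2.2 → f/2 → f/1.8 → f/1.6 → f/1.4 → f/1.2 → f/1.1 → f/1.0 — count the steps: 11 third-stops = 3 2/3 stops.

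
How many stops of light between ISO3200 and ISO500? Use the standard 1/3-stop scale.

2 2/3 stops

3200 → 2500 → 2000 → 1600 → 1250 → 1000 → 800 → 640 → 500 — count the steps: 8 third-stops = 2 2/3 stops.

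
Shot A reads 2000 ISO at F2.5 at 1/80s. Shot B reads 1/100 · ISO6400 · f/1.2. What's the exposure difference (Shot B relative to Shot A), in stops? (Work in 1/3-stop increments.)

3 1/3 stops brighter

Aperture: f/2.5 → f/2.2 → f/2 → f/1.8 → f/1.6 → f/1.4 → f/1.2 — 2 stops wider (brighter).
Shutter speed: 1/80 → 1/100 — 1/3 stop shorter (darker).
ISO: 2000 → 2500 → 3200 → 4000 → 5000 → 6400 — 1 2/3 stops raised (brighter).
Net: +2 −1/3 +1 2/3 = +3 1/3 stops.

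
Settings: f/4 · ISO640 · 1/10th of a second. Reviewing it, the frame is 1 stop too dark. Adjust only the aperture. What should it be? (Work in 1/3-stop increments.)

f/2.8

Underexposed by 1 stop → need 1 stop brighter.
Aperture: f/4 → f/3.5 → f/3.2 → f/2.8.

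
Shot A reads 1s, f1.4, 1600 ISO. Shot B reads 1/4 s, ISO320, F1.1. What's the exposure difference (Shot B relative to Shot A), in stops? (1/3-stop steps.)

3 2/3 stops darker

Aperture: f/1.4 → f/1.2 → f/1.1 — 2/3 stop opened up (brighter).
Shutter speed: 1 → 0.8 → 0.6 → 0.5 → 0.4 → 0.3 → 1/4 — 2 stops shorter (darker).
ISO: 1600 → 1250 → 1000 → 800 → 640 → 500 → 400 → 320 — 2 1/3 stops lower (darker).
Net: +2/3 −2 −2 1/3 = −3 2/3 stops.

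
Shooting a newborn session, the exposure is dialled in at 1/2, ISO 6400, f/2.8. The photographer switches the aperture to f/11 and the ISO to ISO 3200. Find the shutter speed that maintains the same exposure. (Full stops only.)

15 s

Aperture: f/2.8 → f/4 → f/5.6 → f/8 → f/11 — 4 stops smaller aperture (darker).
ISO: 6400 → 3200 — 1 stop lower (darker).
Net change so far: 5 stops darker. Offset with the shutter speed: 1/2 → 1 → 2 → 4 → 8 → 15.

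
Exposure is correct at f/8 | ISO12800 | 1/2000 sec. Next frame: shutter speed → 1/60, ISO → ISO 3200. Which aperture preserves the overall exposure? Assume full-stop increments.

Shutter speed: 1/2000 → 1/1000 → 1/500 → 1/250 → 1/125 → 1/60 — 5 stops slower (brighter).
ISO: 12800 → 6400 → 3200 — 2 stops lower (darker).
Net change so far: 3 stops brighter. Offset with the aperture: f/8 → f/11 → f/16 → f/22.

f/22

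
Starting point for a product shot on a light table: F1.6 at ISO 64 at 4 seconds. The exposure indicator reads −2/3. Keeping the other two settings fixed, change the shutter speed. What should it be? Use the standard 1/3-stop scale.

6 s

Underexposed by 2/3 stop → need 2/3 stop brighter.
Shutter speed: 4 → 5 → 6.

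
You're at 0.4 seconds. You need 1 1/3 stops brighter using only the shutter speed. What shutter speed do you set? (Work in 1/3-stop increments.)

Shutter speed: 0.4 → 0.5 → 0.6 → 0.8 → 1 — 1 1/3 stops slower (brighter).

1 s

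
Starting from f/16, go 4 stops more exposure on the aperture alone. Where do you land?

f/4

Aperture: f/16 → f/11 → f/8 → f/5.6 → f/4 — 4 stops larger aperture (brighter).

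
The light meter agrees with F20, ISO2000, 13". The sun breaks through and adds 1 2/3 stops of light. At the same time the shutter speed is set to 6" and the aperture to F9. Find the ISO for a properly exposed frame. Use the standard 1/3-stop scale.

ISO 250

Scene light: 1 2/3 stops brighter.
Shutter speed: 13 → 10 → 8 → 6 — 1 stop faster (darker).
Aperture: f/20 → f/18 → f/16 → f/14 → f/13 → f/11 → f/10 → f/9 — 2 1/3 stops wider (brighter).
Net so far: 3 stops brighter. ISO: 2000 → 1600 → 1250 → 1000 → 800 → 640 → 500 → 400 → 320 → 250.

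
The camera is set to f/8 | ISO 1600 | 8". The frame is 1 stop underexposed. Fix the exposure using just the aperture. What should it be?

f/5.6

Underexposed by 1 stop → need 1 stop brighter.
Aperture: f/8 → f/5.6.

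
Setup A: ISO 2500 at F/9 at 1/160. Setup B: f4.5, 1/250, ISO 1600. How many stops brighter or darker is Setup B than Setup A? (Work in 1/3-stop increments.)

Aperture: f/9 → f/8 → f/7.1 → f/6.3 → f/5.6 → f/5 → f/4.5 — 2 stops opened up (brighter).
Shutter speed: 1/160 → 1/200 → 1/250 — 2/3 stop faster (darker).
ISO: 2500 → 2000 → 1600 — 2/3 stop dropped (darker).
Net: +2 −2/3 −2/3 = +2/3 stops.

2/3 stop brighter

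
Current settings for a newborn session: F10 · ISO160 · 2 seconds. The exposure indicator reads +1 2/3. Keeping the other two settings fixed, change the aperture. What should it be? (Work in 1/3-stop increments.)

Overexposed by 1 2/3 stops → need 1 2/3 stops darker.
Aperture: f/10 → f/11 → f/13 → f/14 → f/16 → f/18.

f/18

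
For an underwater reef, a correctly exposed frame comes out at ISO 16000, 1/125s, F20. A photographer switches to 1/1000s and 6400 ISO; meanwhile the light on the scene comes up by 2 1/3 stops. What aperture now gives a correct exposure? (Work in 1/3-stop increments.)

Scene light: 2 1/3 stops brighter.
Shutter speed: 1/125 → 1/160 → 1/200 → 1/250 → 1/320 → 1/400 → 1/500 → 1/640 → 1/800 → 1/1000 — 3 stops faster (darker).
ISO: 16000 → 12800 → 10000 → 8000 → 6400 — 1 1/3 stops lower (darker).
Net so far: 2 stops darker. Aperture: f/20 → f/18 → f/16 → f/14 → f/13 → f/11 → f/10.

f/10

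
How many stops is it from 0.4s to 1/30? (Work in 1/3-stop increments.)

0.4 → 0.3 → 1/4 → 1/5 → 1/6 → 1/8 → 1/10 → 1/13 → 1/15 → 1/20 → 1/25 → 1/30 — count the steps: 11 third-stops = 3 2/3 stops.

3 2/3 stops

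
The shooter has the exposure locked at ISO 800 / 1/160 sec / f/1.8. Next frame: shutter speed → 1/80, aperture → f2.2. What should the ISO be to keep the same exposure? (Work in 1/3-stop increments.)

Shutter speed: 1/160 → 1/125 → 1/100 → 1/80 — 1 stop longer (brighter).
Aperture: f/1.8 → f/2 → f/2.2 — 2/3 stop narrower (darker).
Net change so far: 1/3 stop brighter. Offset with the ISO: 800 → 640.

ISO 640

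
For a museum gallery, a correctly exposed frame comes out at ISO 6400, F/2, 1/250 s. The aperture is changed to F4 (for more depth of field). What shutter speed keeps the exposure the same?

1/60s

Aperture: f/2 → f/2.8 → f/4 — 2 stops smaller aperture (darker).
Need 2 stops brighter from the shutter speed: 1/250 → 1/125 → 1/60.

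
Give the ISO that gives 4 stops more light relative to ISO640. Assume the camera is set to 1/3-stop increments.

ISO: 640 → 800 → 1000 → 1250 → 1600 → 2000 → 2500 → 3200 → 4000 → 5000 → 6400 → 8000 → 10000 — 4 stops higher (brighter).

ISO 10000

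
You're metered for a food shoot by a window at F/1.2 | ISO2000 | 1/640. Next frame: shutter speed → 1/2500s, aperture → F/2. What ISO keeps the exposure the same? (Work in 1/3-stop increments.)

ISO 20000

Shutter speed: 1/640 → 1/800 → 1/1000 → 1/1250 → 1/1600 → 1/2000 → 1/2500 — 2 stops faster (darker).
Aperture: f/1.2 → f/1.4 → f/1.6 → f/1.8 → f/2 — 1 1/3 stops smaller aperture (darker).
Net change so far: 3 1/3 stops darker. Offset with the ISO: 2000 → 2500 → 3200 → 4000 → 5000 → 6400 → 8000 → 10000 → 12800 → 16000 → 20000.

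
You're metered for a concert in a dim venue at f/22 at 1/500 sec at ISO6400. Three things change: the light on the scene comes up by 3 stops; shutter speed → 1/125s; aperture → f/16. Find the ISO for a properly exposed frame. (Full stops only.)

ISO 100

Scene light: 3 stops brighter.
Shutter speed: 1/500 → 1/250 → 1/125 — 2 stops slower (brighter).
Aperture: f/22 → f/16 — 1 stop wider (brighter).
Net so far: 6 stops brighter. ISO: 6400 → 3200 → 1600 → 800 → 400 → 200 → 100.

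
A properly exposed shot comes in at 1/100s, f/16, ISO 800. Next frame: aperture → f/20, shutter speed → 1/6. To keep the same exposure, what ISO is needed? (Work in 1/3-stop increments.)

ISO 80

Aperture: f/16 → f/18 → f/20 — 2/3 stop smaller aperture (darker).
Shutter speed: 1/100 → 1/80 → 1/60 → 1/50 → 1/40 → 1/30 → 1/25 → 1/20 → 1/15 → 1/13 → 1/10 → 1/8 → 1/6 — 4 stops longer (brighter).
Net change so far: 3 1/3 stops brighter. Offset with the ISO: 800 → 640 → 500 → 400 → 320 → 250 → 200 → 160 → 125 → 100 → 80.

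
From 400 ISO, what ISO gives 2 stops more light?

ISO 1600

ISO: 400 → 800 → 1600 — 2 stops higher (brighter).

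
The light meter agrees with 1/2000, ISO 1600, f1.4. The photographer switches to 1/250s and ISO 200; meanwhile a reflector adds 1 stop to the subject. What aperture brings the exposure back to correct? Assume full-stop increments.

Scene light: 1 stop brighter.
Shutter speed: 1/2000 → 1/1000 → 1/500 → 1/250 — 3 stops longer (brighter).
ISO: 1600 → 800 → 400 → 200 — 3 stops dropped (darker).
Net so far: 1 stop brighter. Aperture: f/1.4 → f/2.

f/2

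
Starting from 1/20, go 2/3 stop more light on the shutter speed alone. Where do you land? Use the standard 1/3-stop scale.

1/13s

Shutter speed: 1/20 → 1/15 → 1/13 — 2/3 stop slower (brighter).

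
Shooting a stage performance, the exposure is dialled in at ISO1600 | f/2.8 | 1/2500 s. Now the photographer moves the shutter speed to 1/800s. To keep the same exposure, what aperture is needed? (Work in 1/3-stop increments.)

f/5

Shutter speed: 1/2500 → 1/2000 → 1/1600 → 1/1250 → 1/1000 → 1/800 — 1 2/3 stops longer (brighter).
Need 1 2/3 stops darker from the aperture: f/2.8 → f/3.2 → f/3.5 → f/4 → f/4.5 → f/5.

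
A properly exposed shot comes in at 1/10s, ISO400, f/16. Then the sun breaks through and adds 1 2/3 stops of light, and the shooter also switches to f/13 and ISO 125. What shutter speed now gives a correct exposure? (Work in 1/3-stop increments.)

1/15s

Scene light: 1 2/3 stops brighter.
Aperture: f/16 → f/14 → f/13 — 2/3 stop wider (brighter).
ISO: 400 → 320 → 250 → 200 → 160 → 125 — 1 2/3 stops dropped (darker).
Net so far: 2/3 stop brighter. Shutter speed: 1/10 → 1/13 → 1/15.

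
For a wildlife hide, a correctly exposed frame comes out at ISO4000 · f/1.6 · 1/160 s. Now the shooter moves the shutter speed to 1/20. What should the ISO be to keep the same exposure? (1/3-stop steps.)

ISO 500

Shutter speed: 1/160 → 1/125 → 1/100 → 1/80 → 1/60 → 1/50 → 1/40 → 1/30 → 1/25 → 1/20 — 3 stops longer (brighter).
Need 3 stops darker from the ISO: 4000 → 3200 → 2500 → 2000 → 1600 → 1250 → 1000 → 800 → 640 → 500.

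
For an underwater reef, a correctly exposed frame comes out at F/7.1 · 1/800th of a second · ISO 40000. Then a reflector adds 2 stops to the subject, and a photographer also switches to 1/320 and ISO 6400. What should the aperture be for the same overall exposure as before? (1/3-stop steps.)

f/9

Scene light: 2 stops brighter.
Shutter speed: 1/800 → 1/640 → 1/500 → 1/400 → 1/320 — 1 1/3 stops slower (brighter).
ISO: 40000 → 32000 → 25600 → 20000 → 16000 → 12800 → 10000 → 8000 → 6400 — 2 2/3 stops dropped (darker).
Net so far: 2/3 stop brighter. Aperture: f/7.1 → f/8 → f/9.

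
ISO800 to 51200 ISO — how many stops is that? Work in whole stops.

6 stops

800 → 1600 → 3200 → 6400 → 12800 → 25600 → 51200 — count the steps: 6 stops.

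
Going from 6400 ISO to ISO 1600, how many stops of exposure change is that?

6400 → 3200 → 1600 — count the steps: 2 stops.

2 stops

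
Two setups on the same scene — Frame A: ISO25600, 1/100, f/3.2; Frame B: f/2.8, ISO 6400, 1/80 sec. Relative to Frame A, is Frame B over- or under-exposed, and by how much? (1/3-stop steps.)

1 1/3 stops darker

Aperture: f/3.2 → f/2.8 — 1/3 stop wider (brighter).
Shutter speed: 1/100 → 1/80 — 1/3 stop slower (brighter).
ISO: 25600 → 20000 → 16000 → 12800 → 10000 → 8000 → 6400 — 2 stops lower (darker).
Net: +1/3 +1/3 −2 = −1 1/3 stops.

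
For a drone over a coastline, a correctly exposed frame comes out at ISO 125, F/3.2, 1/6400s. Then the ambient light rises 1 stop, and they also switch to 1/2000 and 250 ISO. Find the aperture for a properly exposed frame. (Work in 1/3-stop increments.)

Scene light: 1 stop brighter.
Shutter speed: 1/6400 → 1/5000 → 1/4000 → 1/3200 → 1/2500 → 1/2000 — 1 2/3 stops longer (brighter).
ISO: 125 → 160 → 200 → 250 — 1 stop higher (brighter).
Net so far: 3 2/3 stops brighter. Aperture: f/3.2 → f/3.5 → f/4 → f/4.5 → f/5 → f/5.6 → f/6.3 → f/7.1 → f/8 → f/9 → f/10 → f/11.

f/11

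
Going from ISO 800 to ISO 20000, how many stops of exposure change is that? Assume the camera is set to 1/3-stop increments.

4 2/3 stops

800 → 1000 → 1250 → 1600 → 2000 → 2500 → 3200 → 4000 → 5000 → 6400 → 8000 → 10000 → 12800 → 16000 → 20000 — count the steps: 14 third-stops = 4 2/3 stops.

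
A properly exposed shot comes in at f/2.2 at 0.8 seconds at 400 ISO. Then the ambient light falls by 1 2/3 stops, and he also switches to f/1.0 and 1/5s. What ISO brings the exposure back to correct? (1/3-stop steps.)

ISO 1000

Scene light: 1 2/3 stops darker.
Aperture: f/2.2 → f/2 → f/1.8 → f/1.6 → f/1.4 → f/1.2 → f/1.1 → f/1.0 — 2 1/3 stops opened up (brighter).
Shutter speed: 0.8 → 0.6 → 0.5 → 0.4 → 0.3 → 1/4 → 1/5 — 2 stops faster (darker).
Net so far: 1 1/3 stops darker. ISO: 400 → 500 → 640 → 800 → 1000.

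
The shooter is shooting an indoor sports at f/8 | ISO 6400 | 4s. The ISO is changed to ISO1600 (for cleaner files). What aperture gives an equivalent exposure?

ISO: 6400 → 3200 → 1600 — 2 stops lower (darker).
Need 2 stops brighter from the aperture: f/8 → f/5.6 → f/4.

f/4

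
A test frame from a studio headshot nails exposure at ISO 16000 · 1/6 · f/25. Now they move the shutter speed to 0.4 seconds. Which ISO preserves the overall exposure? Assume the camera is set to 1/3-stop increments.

ISO 6400

Shutter speed: 1/6 → 1/5 → 1/4 → 0.3 → 0.4 — 1 1/3 stops longer (brighter).
Need 1 1/3 stops darker from the ISO: 16000 → 12800 → 10000 → 8000 → 6400.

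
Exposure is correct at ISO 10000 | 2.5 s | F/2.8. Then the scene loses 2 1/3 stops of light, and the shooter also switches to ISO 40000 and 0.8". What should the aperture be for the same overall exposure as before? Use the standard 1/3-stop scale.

Scene light: 2 1/3 stops darker.
ISO: 10000 → 12800 → 16000 → 20000 → 25600 → 32000 → 40000 — 2 stops raised (brighter).
Shutter speed: 2.5 → 2 → 1.6 → 1.3 → 1 → 0.8 — 1 2/3 stops shorter (darker).
Net so far: 2 stops darker. Aperture: f/2.8 → f/2.5 → f/2.2 → f/2 → f/1.8 → f/1.6 → f/1.4.

f/1.4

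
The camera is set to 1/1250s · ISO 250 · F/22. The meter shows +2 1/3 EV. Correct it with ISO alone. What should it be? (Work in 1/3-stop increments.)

ISO 50

Overexposed by 2 1/3 stops → need 2 1/3 stops darker.
ISO: 250 → 200 → 160 → 125 → 100 → 80 → 64 → 50.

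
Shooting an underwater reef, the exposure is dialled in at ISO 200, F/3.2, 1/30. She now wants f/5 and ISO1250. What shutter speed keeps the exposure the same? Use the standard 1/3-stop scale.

Aperture: f/3.2 → f/3.5 → f/4 → f/4.5 → f/5 — 1 1/3 stops stopped down (darker).
ISO: 200 → 250 → 320 → 400 → 500 → 640 → 800 → 1000 → 1250 — 2 2/3 stops raised (brighter).
Net change so far: 1 1/3 stops brighter. Offset with the shutter speed: 1/30 → 1/40 → 1/50 → 1/60 → 1/80.

1/80s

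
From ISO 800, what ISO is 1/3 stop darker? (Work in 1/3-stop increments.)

ISO: 800 → 640 — 1/3 stop lower (darker).

ISO 640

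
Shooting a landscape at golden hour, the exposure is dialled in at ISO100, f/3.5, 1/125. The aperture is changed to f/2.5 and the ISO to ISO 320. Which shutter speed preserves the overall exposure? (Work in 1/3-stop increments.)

Aperture: f/3.5 → f/3.2 → f/2.8 → f/2.5 — 1 stop wider (brighter).
ISO: 100 → 125 → 160 → 200 → 250 → 320 — 1 2/3 stops higher (brighter).
Net change so far: 2 2/3 stops brighter. Offset with the shutter speed: 1/125 → 1/160 → 1/200 → 1/250 → 1/320 → 1/400 → 1/500 → 1/640 → 1/800.

1/800s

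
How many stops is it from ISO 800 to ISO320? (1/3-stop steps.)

1 1/3 stops

800 → 640 → 500 → 400 → 320 — count the steps: 4 third-stops = 1 1/3 stops.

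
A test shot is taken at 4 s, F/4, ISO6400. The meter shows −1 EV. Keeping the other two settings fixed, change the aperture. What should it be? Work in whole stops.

f/2.8

Underexposed by 1 stop → need 1 stop brighter.
Aperture: f/4 → f/2.8.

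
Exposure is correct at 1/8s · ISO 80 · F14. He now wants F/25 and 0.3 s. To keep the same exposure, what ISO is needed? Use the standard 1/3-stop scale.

Aperture: f/14 → f/16 → f/18 → f/20 → f/22 → f/25 — 1 2/3 stops stopped down (darker).
Shutter speed: 1/8 → 1/6 → 1/5 → 1/4 → 0.3 — 1 1/3 stops longer (brighter).
Net change so far: 1/3 stop darker. Offset with the ISO: 80 → 100.

ISO 100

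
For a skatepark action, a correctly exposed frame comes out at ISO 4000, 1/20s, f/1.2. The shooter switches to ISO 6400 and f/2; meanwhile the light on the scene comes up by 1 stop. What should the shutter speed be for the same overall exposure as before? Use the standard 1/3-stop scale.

1/25s

Scene light: 1 stop brighter.
ISO: 4000 → 5000 → 6400 — 2/3 stop higher (brighter).
Aperture: f/1.2 → f/1.4 → f/1.6 → f/1.8 → f/2 — 1 1/3 stops smaller aperture (darker).
Net so far: 1/3 stop brighter. Shutter speed: 1/20 → 1/25.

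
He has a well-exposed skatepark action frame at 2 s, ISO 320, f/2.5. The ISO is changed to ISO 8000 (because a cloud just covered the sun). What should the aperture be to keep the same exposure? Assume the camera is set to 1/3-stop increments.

ISO: 320 → 400 → 500 → 640 → 800 → 1000 → 1250 → 1600 → 2000 → 2500 → 3200 → 4000 → 5000 → 6400 → 8000 — 4 2/3 stops higher (brighter).
Need 4 2/3 stops darker from the aperture: f/2.5 → f/2.8 → f/3.2 → f/3.5 → f/4 → f/4.5 → f/5 → f/5.6 → f/6.3 → f/7.1 → f/8 → f/9 → f/10 → f/11 → f/13.

f/13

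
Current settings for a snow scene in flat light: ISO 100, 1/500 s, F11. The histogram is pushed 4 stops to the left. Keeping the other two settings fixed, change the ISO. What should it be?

ISO 1600

Underexposed by 4 stops → need 4 stops brighter.
ISO: 100 → 200 → 400 → 800 → 1600.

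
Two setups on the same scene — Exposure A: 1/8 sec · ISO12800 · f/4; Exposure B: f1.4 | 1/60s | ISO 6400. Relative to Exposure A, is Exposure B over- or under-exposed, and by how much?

Aperture: f/4 → f/2.8 → f/2 → f/1.4 — 3 stops larger aperture (brighter).
Shutter speed: 1/8 → 1/15 → 1/30 → 1/60 — 3 stops faster (darker).
ISO: 12800 → 6400 — 1 stop lower (darker).
Net: +3 −3 −1 = −1 stop.

1 stop darker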